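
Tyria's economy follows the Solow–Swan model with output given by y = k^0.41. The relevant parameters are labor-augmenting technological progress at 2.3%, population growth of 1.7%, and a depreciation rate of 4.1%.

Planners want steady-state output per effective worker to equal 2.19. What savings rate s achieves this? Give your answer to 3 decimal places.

s ≈ 0.250

In steady state, investment equals break-even investment: s·k^α = (n + g + δ)·k.
Since y* = [s/(n + g + δ)]^(α/(1−α)), we have s/(n + g + δ) = (y*)^((1−α)/α) = 2.19^1.439 = 3.0896.
Therefore s = 3.0896 × (n + g + δ) = 3.0896 × 0.081 = 0.2503.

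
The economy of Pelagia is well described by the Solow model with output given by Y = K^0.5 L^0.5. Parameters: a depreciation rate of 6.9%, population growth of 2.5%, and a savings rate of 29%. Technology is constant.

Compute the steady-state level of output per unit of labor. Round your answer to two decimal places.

y* = 3.09

In steady state, investment equals break-even investment: s·k^α = (n + δ)·k.
Dividing both sides by k: k^(1−α) = s / (n + δ).
k^0.5 = 0.29 / (0.025 + 0.069) = 0.29 / 0.094 = 3.0851
k* = 3.0851^(1/0.5) ≈ 9.5178
y* = (k*)^α = 9.5178^0.5 ≈ 3.0851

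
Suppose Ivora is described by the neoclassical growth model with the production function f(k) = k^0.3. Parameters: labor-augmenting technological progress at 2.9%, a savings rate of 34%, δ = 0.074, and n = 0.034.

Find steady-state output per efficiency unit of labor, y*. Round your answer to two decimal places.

y* ≈ 1.48

In steady state, investment equals break-even investment: s·k^α = (n + g + δ)·k.
Dividing both sides by k: k^(1−α) = s / (n + g + δ).
k^0.7 = 0.34 / (0.034 + 0.029 + 0.074) = 0.34 / 0.137 = 2.4818
k* = 2.4818^(1/0.7) ≈ 3.6640
y* = (k*)^α = 3.6640^0.3 ≈ 1.4763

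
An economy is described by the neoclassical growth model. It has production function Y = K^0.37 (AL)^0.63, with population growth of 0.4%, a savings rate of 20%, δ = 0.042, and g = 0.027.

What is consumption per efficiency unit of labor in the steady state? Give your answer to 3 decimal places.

In steady state, investment equals break-even investment: s·k^α = (n + g + δ)·k.
Dividing both sides by k: k^(1−α) = s / (n + g + δ).
k^0.63 = 0.20 / (0.004 + 0.027 + 0.042) = 0.20 / 0.073 = 2.7397
k* = 2.7397^(1/0.63) ≈ 4.9518
y* = (k*)^α = 4.9518^0.37 ≈ 1.8074
c* = (1 − s)·y* = (1 − 0.20) × 1.8074 ≈ 1.4459

c* ≈ 1.446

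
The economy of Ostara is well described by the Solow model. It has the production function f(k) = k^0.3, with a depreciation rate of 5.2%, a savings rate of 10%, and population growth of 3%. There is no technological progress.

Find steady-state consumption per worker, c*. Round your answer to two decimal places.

c* ≈ 0.98

Steady state requires s·f(k) = (n + δ)·k, i.e. s·k^α = (n + δ)·k.
Rearranging, k^(1−α) = s / (n + δ).
k^0.7 = 0.10 / (0.030 + 0.052) = 0.10 / 0.082 = 1.2195
k* = 1.2195^(1/0.7) ≈ 1.3278
y* = (k*)^α = 1.3278^0.3 ≈ 1.0888
c* = (1 − s)·y* = (1 − 0.10) × 1.0888 ≈ 0.9799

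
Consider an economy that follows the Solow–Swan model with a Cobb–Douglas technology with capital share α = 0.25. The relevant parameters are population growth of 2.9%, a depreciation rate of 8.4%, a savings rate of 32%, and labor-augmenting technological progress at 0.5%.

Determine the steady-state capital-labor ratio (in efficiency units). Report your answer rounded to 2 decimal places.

At the steady state, Δk = 0, so s·k^α = (n + g + δ)·k.
Rearranging, k^(1−α) = s / (n + g + δ).
k^0.75 = 0.32 / (0.029 + 0.005 + 0.084) = 0.32 / 0.118 = 2.7119
k* = 2.7119^(1/0.75) ≈ 3.7818

k* ≈ 3.78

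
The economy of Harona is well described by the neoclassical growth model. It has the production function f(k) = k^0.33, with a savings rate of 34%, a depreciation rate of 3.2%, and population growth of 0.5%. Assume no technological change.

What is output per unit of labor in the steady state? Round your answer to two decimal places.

In steady state, investment equals break-even investment: s·k^α = (n + δ)·k.
Rearranging, k^(1−α) = s / (n + δ).
k^0.67 = 0.34 / (0.005 + 0.032) = 0.34 / 0.037 = 9.1892
k* = 9.1892^(1/0.67) ≈ 27.3986
y* = (k*)^α = 27.3986^0.33 ≈ 2.9816

y* ≈ 2.98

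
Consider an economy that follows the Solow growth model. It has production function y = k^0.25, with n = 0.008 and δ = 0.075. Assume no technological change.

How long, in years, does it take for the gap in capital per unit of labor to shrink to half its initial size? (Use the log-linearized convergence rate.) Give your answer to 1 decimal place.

t_½ ≈ 11.1 years

Near the steady state the convergence rate is λ = (1 − α)(n + δ).
λ = (1 − 0.25) × 0.083 = 0.75 × 0.083 = 0.06225
Half-life = ln 2 / λ = 0.6931 / 0.06225 ≈ 11.13 years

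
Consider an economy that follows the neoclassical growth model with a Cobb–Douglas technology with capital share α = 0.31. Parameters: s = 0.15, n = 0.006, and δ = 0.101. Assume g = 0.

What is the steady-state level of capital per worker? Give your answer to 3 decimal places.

Steady state requires s·f(k) = (n + δ)·k, i.e. s·k^α = (n + δ)·k.
Rearranging, k^(1−α) = s / (n + δ).
k^0.69 = 0.15 / (0.006 + 0.101) = 0.15 / 0.107 = 1.4019
k* = 1.4019^(1/0.69) ≈ 1.6317

k* = 1.632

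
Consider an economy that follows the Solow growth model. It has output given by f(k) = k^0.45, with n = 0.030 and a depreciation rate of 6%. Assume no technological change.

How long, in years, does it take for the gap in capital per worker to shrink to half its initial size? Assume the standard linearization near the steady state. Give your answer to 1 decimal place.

Near the steady state the convergence rate is λ = (1 − α)(n + δ).
λ = (1 − 0.45) × 0.090 = 0.55 × 0.090 = 0.0495
Half-life = ln 2 / λ = 0.6931 / 0.0495 ≈ 14.00 years

half-life ≈ 14.0 years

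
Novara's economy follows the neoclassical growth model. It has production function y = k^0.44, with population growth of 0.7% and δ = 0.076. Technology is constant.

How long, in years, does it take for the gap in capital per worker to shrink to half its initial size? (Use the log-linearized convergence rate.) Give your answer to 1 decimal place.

Near the steady state the convergence rate is λ = (1 − α)(n + δ).
λ = (1 − 0.44) × 0.083 = 0.56 × 0.083 = 0.04648
Half-life = ln 2 / λ = 0.6931 / 0.04648 ≈ 14.91 years

about 14.9 years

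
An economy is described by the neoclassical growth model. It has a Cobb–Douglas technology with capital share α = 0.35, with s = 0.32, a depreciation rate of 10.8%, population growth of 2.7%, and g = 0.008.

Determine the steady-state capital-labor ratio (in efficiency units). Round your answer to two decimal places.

In steady state, investment equals break-even investment: s·k^α = (n + g + δ)·k.
Dividing both sides by k: k^(1−α) = s / (n + g + δ).
k^0.65 = 0.32 / (0.027 + 0.008 + 0.108) = 0.32 / 0.143 = 2.2378
k* = 2.2378^(1/0.65) ≈ 3.4529

k* ≈ 3.45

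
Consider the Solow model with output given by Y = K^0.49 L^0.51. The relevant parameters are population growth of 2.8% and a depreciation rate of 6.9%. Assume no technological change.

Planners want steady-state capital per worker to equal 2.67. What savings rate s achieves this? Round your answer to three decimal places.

At the steady state, Δk = 0, so s·k^α = (n + δ)·k.
So s / (n + δ) = (k*)^(1−α) = 2.67^0.51 = 1.6501.
Therefore s = 1.6501 × (n + δ) = 1.6501 × 0.097 = 0.1601.

s ≈ 0.160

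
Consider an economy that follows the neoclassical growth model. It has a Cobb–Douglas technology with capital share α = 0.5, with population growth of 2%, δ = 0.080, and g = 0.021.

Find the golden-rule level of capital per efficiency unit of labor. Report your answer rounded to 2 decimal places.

The golden rule sets f'(k) = n + g + δ, i.e. α·k^(α−1) = n + g + δ.
So k^(1−α) = α / (n + g + δ) = 0.5 / 0.121 = 4.1322.
k_gold = 4.1322^(1/0.5) ≈ 17.0751

k_gold ≈ 17.08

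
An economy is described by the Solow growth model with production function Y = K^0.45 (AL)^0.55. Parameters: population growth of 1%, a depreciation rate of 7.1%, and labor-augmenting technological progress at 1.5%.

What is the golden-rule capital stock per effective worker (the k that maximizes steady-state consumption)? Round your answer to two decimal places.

k_gold ≈ 16.59

The golden rule sets f'(k) = n + g + δ, i.e. α·k^(α−1) = n + g + δ.
So k^(1−α) = α / (n + g + δ) = 0.45 / 0.096 = 4.6875.
k_gold = 4.6875^(1/0.55) ≈ 16.5918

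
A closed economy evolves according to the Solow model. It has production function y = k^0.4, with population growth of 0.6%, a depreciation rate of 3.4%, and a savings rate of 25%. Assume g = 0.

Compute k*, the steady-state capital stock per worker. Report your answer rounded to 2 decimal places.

At the steady state, Δk = 0, so s·k^α = (n + δ)·k.
Dividing both sides by k: k^(1−α) = s / (n + δ).
k^0.6 = 0.25 / (0.006 + 0.034) = 0.25 / 0.040 = 6.2500
k* = 6.2500^(1/0.6) ≈ 21.2064

k* ≈ 21.21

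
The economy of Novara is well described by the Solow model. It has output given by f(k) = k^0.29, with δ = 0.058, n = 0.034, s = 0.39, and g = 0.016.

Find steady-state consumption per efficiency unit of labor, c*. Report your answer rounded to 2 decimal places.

c* = 1.03

At the steady state, Δk = 0, so s·k^α = (n + g + δ)·k.
Rearranging, k^(1−α) = s / (n + g + δ).
k^0.71 = 0.39 / (0.034 + 0.016 + 0.058) = 0.39 / 0.108 = 3.6111
k* = 3.6111^(1/0.71) ≈ 6.1011
y* = (k*)^α = 6.1011^0.29 ≈ 1.6895
c* = (1 − s)·y* = (1 − 0.39) × 1.6895 ≈ 1.0306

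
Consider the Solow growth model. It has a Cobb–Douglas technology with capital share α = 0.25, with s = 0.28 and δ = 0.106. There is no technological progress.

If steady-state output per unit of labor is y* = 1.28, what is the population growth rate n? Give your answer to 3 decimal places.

n ≈ 0.028

At the steady state, Δk = 0, so s·k^α = (n + δ)·k.
Since y* = [s/(n + δ)]^(α/(1−α)), we have s/(n + δ) = (y*)^((1−α)/α) = 1.28^3 = 2.0972.
Therefore n + δ = s / 2.0972 = 0.28 / 2.0972 = 0.1335, so n = 0.1335 − 0.106 = 0.0275.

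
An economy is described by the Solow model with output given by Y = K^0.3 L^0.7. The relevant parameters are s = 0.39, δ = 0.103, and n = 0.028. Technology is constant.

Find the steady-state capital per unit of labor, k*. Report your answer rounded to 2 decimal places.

k* = 4.75

At the steady state, Δk = 0, so s·k^α = (n + δ)·k.
Rearranging, k^(1−α) = s / (n + δ).
k^0.7 = 0.39 / (0.028 + 0.103) = 0.39 / 0.131 = 2.9771
k* = 2.9771^(1/0.7) ≈ 4.7517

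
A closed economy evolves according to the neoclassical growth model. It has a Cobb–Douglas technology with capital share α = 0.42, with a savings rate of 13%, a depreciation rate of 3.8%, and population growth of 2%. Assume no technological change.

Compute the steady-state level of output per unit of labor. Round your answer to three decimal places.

At the steady state, Δk = 0, so s·k^α = (n + δ)·k.
Rearranging, k^(1−α) = s / (n + δ).
k^0.58 = 0.13 / (0.020 + 0.038) = 0.13 / 0.058 = 2.2414
k* = 2.2414^(1/0.58) ≈ 4.0211
y* = (k*)^α = 4.0211^0.42 ≈ 1.7940

y* ≈ 1.794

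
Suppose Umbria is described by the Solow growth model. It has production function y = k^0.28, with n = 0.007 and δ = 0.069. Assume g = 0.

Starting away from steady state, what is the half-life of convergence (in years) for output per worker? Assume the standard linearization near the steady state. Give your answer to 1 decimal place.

Near the steady state the convergence rate is λ = (1 − α)(n + δ).
λ = (1 − 0.28) × 0.076 = 0.72 × 0.076 = 0.05472
Half-life = ln 2 / λ = 0.6931 / 0.05472 ≈ 12.67 years

half-life ≈ 12.7 years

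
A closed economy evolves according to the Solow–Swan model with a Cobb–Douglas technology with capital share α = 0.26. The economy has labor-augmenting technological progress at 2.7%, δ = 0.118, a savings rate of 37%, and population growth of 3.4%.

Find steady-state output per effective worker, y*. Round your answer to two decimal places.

y* ≈ 1.29

In steady state, investment equals break-even investment: s·k^α = (n + g + δ)·k.
Rearranging, k^(1−α) = s / (n + g + δ).
k^0.74 = 0.37 / (0.034 + 0.027 + 0.118) = 0.37 / 0.179 = 2.0670
k* = 2.0670^(1/0.74) ≈ 2.6677
y* = (k*)^α = 2.6677^0.26 ≈ 1.2906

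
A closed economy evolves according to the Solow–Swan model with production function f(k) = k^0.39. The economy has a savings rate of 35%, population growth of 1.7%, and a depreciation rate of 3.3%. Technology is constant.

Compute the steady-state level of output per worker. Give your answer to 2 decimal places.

In steady state, investment equals break-even investment: s·k^α = (n + δ)·k.
Rearranging, k^(1−α) = s / (n + δ).
k^0.61 = 0.35 / (0.017 + 0.033) = 0.35 / 0.050 = 7.0000
k* = 7.0000^(1/0.61) ≈ 24.2888
y* = (k*)^α = 24.2888^0.39 ≈ 3.4698

y* ≈ 3.47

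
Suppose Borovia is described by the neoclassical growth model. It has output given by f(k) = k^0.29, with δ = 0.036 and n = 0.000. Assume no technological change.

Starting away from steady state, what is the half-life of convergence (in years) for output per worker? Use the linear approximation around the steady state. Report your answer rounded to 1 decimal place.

Near the steady state the convergence rate is λ = (1 − α)(n + δ).
λ = (1 − 0.29) × 0.036 = 0.71 × 0.036 = 0.02556
Half-life = ln 2 / λ = 0.6931 / 0.02556 ≈ 27.12 years

about 27.1 years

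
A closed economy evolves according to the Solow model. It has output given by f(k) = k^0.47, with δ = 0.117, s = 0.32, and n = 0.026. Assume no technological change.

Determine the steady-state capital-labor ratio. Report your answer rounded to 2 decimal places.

k* ≈ 4.57

In steady state, investment equals break-even investment: s·k^α = (n + δ)·k.
Dividing both sides by k: k^(1−α) = s / (n + δ).
k^0.53 = 0.32 / (0.026 + 0.117) = 0.32 / 0.143 = 2.2378
k* = 2.2378^(1/0.53) ≈ 4.5713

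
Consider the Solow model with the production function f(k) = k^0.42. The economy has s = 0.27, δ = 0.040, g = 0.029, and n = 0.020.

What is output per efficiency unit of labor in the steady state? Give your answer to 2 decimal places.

y* = 2.23

In steady state, investment equals break-even investment: s·k^α = (n + g + δ)·k.
Dividing both sides by k: k^(1−α) = s / (n + g + δ).
k^0.58 = 0.27 / (0.020 + 0.029 + 0.040) = 0.27 / 0.089 = 3.0337
k* = 3.0337^(1/0.58) ≈ 6.7762
y* = (k*)^α = 6.7762^0.42 ≈ 2.2336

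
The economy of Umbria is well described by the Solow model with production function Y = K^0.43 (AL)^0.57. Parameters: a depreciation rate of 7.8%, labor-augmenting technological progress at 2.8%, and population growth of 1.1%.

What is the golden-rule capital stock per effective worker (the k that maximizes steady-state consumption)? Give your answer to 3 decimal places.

k_gold ≈ 9.811

The golden rule sets f'(k) = n + g + δ, i.e. α·k^(α−1) = n + g + δ.
So k^(1−α) = α / (n + g + δ) = 0.43 / 0.117 = 3.6752.
k_gold = 3.6752^(1/0.57) ≈ 9.8112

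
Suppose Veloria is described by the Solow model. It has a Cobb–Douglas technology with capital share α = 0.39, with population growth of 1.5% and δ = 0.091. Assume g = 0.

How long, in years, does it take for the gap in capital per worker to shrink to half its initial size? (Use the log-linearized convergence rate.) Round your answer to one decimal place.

Near the steady state the convergence rate is λ = (1 − α)(n + δ).
λ = (1 − 0.39) × 0.106 = 0.61 × 0.106 = 0.06466
Half-life = ln 2 / λ = 0.6931 / 0.06466 ≈ 10.72 years

t_½ ≈ 10.7 years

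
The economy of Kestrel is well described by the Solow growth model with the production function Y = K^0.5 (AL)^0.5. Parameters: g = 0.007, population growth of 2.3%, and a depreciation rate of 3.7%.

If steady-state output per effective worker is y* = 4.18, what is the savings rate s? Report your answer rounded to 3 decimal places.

Steady state requires s·f(k) = (n + g + δ)·k, i.e. s·k^α = (n + g + δ)·k.
Since y* = [s/(n + g + δ)]^(α/(1−α)), we have s/(n + g + δ) = (y*)^((1−α)/α) = 4.18^1 = 4.1800.
Therefore s = 4.1800 × (n + g + δ) = 4.1800 × 0.067 = 0.2801.

s ≈ 0.280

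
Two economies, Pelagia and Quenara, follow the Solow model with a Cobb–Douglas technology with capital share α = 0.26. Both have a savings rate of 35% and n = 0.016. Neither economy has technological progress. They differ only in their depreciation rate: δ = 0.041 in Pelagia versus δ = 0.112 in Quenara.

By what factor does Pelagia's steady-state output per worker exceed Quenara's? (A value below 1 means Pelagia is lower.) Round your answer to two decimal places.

ratio ≈ 1.33

Steady-state y* = [s/(n + δ)]^(α/(1−α)), so the ratio is [ (s_P/(n + δ)_P) / (s_Q/(n + δ)_Q) ]^0.3514.
s_P/(n + δ)_P = 0.35/0.057 = 6.1404; s_Q/(n + δ)_Q = 0.35/0.128 = 2.7344.
Ratio = (6.1404/2.7344)^0.3514 = 2.2456^0.3514 ≈ 1.3288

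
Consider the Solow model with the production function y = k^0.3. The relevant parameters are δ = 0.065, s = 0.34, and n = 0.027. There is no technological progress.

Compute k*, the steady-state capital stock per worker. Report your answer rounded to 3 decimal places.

Steady state requires s·f(k) = (n + δ)·k, i.e. s·k^α = (n + δ)·k.
Dividing both sides by k: k^(1−α) = s / (n + δ).
k^0.7 = 0.34 / (0.027 + 0.065) = 0.34 / 0.092 = 3.6957
k* = 3.6957^(1/0.7) ≈ 6.4714

k* ≈ 6.471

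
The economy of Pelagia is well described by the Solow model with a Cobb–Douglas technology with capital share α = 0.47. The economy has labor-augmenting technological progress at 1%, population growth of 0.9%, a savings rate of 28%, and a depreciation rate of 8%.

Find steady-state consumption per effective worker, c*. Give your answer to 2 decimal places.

c* ≈ 1.81

Steady state requires s·f(k) = (n + g + δ)·k, i.e. s·k^α = (n + g + δ)·k.
Dividing both sides by k: k^(1−α) = s / (n + g + δ).
k^0.53 = 0.28 / (0.009 + 0.010 + 0.080) = 0.28 / 0.099 = 2.8283
k* = 2.8283^(1/0.53) ≈ 7.1111
y* = (k*)^α = 7.1111^0.47 ≈ 2.5143
c* = (1 − s)·y* = (1 − 0.28) × 2.5143 ≈ 1.8103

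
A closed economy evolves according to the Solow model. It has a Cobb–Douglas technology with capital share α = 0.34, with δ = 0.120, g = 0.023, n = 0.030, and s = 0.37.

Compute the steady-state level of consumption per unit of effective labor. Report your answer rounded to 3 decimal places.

c* ≈ 0.932

Steady state requires s·f(k) = (n + g + δ)·k, i.e. s·k^α = (n + g + δ)·k.
Rearranging, k^(1−α) = s / (n + g + δ).
k^0.66 = 0.37 / (0.030 + 0.023 + 0.120) = 0.37 / 0.173 = 2.1387
k* = 2.1387^(1/0.66) ≈ 3.1639
y* = (k*)^α = 3.1639^0.34 ≈ 1.4794
c* = (1 − s)·y* = (1 − 0.37) × 1.4794 ≈ 0.9320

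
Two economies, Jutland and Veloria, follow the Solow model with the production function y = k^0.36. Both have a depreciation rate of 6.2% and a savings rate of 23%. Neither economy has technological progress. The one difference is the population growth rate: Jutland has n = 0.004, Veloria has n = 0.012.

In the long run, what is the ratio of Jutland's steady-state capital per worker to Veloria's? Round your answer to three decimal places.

Steady-state k* = [s/(n + δ)]^(1/(1−α)), so the ratio is [ (s_J/(n + δ)_J) / (s_V/(n + δ)_V) ]^1.5625.
s_J/(n + δ)_J = 0.23/0.066 = 3.4848; s_V/(n + δ)_V = 0.23/0.074 = 3.1081.
Ratio = (3.4848/3.1081)^1.5625 = 1.1212^1.5625 ≈ 1.1957

k*_J / k*_V ≈ 1.196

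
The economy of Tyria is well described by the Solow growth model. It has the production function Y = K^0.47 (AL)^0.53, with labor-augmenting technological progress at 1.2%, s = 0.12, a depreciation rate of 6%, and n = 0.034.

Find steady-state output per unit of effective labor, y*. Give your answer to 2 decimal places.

In steady state, investment equals break-even investment: s·k^α = (n + g + δ)·k.
Dividing both sides by k: k^(1−α) = s / (n + g + δ).
k^0.53 = 0.12 / (0.034 + 0.012 + 0.060) = 0.12 / 0.106 = 1.1321
k* = 1.1321^(1/0.53) ≈ 1.2638
y* = (k*)^α = 1.2638^0.47 ≈ 1.1163

y* = 1.12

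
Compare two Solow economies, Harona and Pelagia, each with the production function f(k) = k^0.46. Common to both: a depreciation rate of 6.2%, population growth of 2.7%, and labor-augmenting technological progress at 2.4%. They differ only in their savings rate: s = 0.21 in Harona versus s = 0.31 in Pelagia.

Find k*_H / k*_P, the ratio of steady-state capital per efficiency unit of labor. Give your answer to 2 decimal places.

k*_H / k*_P ≈ 0.49

Steady-state k* = [s/(n + g + δ)]^(1/(1−α)), so the ratio is [ (s_H/(n + g + δ)_H) / (s_P/(n + g + δ)_P) ]^1.8519.
s_H/(n + g + δ)_H = 0.21/0.113 = 1.8584; s_P/(n + g + δ)_P = 0.31/0.113 = 2.7434.
Ratio = (1.8584/2.7434)^1.8519 = 0.6774^1.8519 ≈ 0.4861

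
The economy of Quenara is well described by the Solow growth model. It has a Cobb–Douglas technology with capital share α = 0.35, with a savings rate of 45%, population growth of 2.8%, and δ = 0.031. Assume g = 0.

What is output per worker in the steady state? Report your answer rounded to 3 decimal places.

At the steady state, Δk = 0, so s·k^α = (n + δ)·k.
Dividing both sides by k: k^(1−α) = s / (n + δ).
k^0.65 = 0.45 / (0.028 + 0.031) = 0.45 / 0.059 = 7.6271
k* = 7.6271^(1/0.65) ≈ 22.7759
y* = (k*)^α = 22.7759^0.35 ≈ 2.9862

y* = 2.986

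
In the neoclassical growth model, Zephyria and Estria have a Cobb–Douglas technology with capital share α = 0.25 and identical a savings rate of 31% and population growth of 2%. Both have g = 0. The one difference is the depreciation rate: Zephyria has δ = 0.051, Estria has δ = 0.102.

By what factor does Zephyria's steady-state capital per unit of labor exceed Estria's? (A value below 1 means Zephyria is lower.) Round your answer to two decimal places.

Steady-state k* = [s/(n + δ)]^(1/(1−α)), so the ratio is [ (s_Z/(n + δ)_Z) / (s_E/(n + δ)_E) ]^1.3333.
s_Z/(n + δ)_Z = 0.31/0.071 = 4.3662; s_E/(n + δ)_E = 0.31/0.122 = 2.5410.
Ratio = (4.3662/2.5410)^1.3333 = 1.7183^1.3333 ≈ 2.0581

k*_Z / k*_E ≈ 2.06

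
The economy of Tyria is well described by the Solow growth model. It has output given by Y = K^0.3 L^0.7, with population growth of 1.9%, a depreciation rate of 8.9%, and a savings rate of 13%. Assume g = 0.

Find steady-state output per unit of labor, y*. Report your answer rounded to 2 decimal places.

Steady state requires s·f(k) = (n + δ)·k, i.e. s·k^α = (n + δ)·k.
Rearranging, k^(1−α) = s / (n + δ).
k^0.7 = 0.13 / (0.019 + 0.089) = 0.13 / 0.108 = 1.2037
k* = 1.2037^(1/0.7) ≈ 1.3032
y* = (k*)^α = 1.3032^0.3 ≈ 1.0827

y* = 1.08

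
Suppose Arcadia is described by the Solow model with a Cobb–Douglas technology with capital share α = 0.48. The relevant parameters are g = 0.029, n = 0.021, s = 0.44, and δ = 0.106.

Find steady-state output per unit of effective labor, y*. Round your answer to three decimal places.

y* ≈ 2.604

At the steady state, Δk = 0, so s·k^α = (n + g + δ)·k.
Rearranging, k^(1−α) = s / (n + g + δ).
k^0.52 = 0.44 / (0.021 + 0.029 + 0.106) = 0.44 / 0.156 = 2.8205
k* = 2.8205^(1/0.52) ≈ 7.3453
y* = (k*)^α = 7.3453^0.48 ≈ 2.6043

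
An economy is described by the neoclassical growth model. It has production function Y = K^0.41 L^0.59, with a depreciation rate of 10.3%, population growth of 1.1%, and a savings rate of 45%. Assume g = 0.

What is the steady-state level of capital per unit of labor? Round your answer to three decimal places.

At the steady state, Δk = 0, so s·k^α = (n + δ)·k.
Rearranging, k^(1−α) = s / (n + δ).
k^0.59 = 0.45 / (0.011 + 0.103) = 0.45 / 0.114 = 3.9474
k* = 3.9474^(1/0.59) ≈ 10.2494

k* ≈ 10.249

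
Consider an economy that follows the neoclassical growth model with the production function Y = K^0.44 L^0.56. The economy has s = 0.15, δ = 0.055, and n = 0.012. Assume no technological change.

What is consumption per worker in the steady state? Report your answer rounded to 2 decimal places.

c* = 1.60

Steady state requires s·f(k) = (n + δ)·k, i.e. s·k^α = (n + δ)·k.
Rearranging, k^(1−α) = s / (n + δ).
k^0.56 = 0.15 / (0.012 + 0.055) = 0.15 / 0.067 = 2.2388
k* = 2.2388^(1/0.56) ≈ 4.2172
y* = (k*)^α = 4.2172^0.44 ≈ 1.8837
c* = (1 − s)·y* = (1 − 0.15) × 1.8837 ≈ 1.6011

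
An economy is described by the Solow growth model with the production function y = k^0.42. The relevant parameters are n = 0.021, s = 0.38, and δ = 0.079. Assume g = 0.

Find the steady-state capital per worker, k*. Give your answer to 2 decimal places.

k* = 9.99

At the steady state, Δk = 0, so s·k^α = (n + δ)·k.
Rearranging, k^(1−α) = s / (n + δ).
k^0.58 = 0.38 / (0.021 + 0.079) = 0.38 / 0.100 = 3.8000
k* = 3.8000^(1/0.58) ≈ 9.9914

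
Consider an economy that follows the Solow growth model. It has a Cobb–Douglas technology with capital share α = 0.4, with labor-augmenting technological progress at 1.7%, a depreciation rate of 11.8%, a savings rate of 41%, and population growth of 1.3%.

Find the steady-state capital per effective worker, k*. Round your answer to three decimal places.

k* ≈ 5.464

At the steady state, Δk = 0, so s·k^α = (n + g + δ)·k.
Rearranging, k^(1−α) = s / (n + g + δ).
k^0.6 = 0.41 / (0.013 + 0.017 + 0.118) = 0.41 / 0.148 = 2.7703
k* = 2.7703^(1/0.6) ≈ 5.4644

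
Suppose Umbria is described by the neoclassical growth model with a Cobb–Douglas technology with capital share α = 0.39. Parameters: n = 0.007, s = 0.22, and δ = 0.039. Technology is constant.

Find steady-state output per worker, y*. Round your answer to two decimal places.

y* ≈ 2.72

At the steady state, Δk = 0, so s·k^α = (n + δ)·k.
Dividing both sides by k: k^(1−α) = s / (n + δ).
k^0.61 = 0.22 / (0.007 + 0.039) = 0.22 / 0.046 = 4.7826
k* = 4.7826^(1/0.61) ≈ 13.0078
y* = (k*)^α = 13.0078^0.39 ≈ 2.7198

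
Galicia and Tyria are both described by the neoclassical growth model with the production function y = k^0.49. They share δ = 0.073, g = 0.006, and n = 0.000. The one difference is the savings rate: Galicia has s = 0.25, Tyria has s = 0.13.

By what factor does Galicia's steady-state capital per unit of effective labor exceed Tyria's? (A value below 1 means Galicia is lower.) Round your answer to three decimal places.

Steady-state k* = [s/(n + g + δ)]^(1/(1−α)), so the ratio is [ (s_G/(n + g + δ)_G) / (s_T/(n + g + δ)_T) ]^1.9608.
s_G/(n + g + δ)_G = 0.25/0.079 = 3.1646; s_T/(n + g + δ)_T = 0.13/0.079 = 1.6456.
Ratio = (3.1646/1.6456)^1.9608 = 1.9231^1.9608 ≈ 3.6047

k*_G / k*_T ≈ 3.605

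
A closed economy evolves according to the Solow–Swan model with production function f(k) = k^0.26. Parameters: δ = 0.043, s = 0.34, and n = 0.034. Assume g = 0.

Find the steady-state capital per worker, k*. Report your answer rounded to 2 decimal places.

k* ≈ 7.44

Steady state requires s·f(k) = (n + δ)·k, i.e. s·k^α = (n + δ)·k.
Rearranging, k^(1−α) = s / (n + δ).
k^0.74 = 0.34 / (0.034 + 0.043) = 0.34 / 0.077 = 4.4156
k* = 4.4156^(1/0.74) ≈ 7.4406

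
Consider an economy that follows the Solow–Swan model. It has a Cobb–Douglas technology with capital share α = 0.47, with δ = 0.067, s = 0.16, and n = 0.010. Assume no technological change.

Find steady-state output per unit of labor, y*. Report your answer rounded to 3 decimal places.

At the steady state, Δk = 0, so s·k^α = (n + δ)·k.
Dividing both sides by k: k^(1−α) = s / (n + δ).
k^0.53 = 0.16 / (0.010 + 0.067) = 0.16 / 0.077 = 2.0779
k* = 2.0779^(1/0.53) ≈ 3.9746
y* = (k*)^α = 3.9746^0.47 ≈ 1.9128

y* ≈ 1.913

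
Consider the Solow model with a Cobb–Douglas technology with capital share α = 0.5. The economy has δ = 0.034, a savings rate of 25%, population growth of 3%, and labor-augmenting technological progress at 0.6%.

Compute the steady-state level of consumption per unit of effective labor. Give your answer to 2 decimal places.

c* ≈ 2.68

At the steady state, Δk = 0, so s·k^α = (n + g + δ)·k.
Rearranging, k^(1−α) = s / (n + g + δ).
k^0.5 = 0.25 / (0.030 + 0.006 + 0.034) = 0.25 / 0.070 = 3.5714
k* = 3.5714^(1/0.5) ≈ 12.7549
y* = (k*)^α = 12.7549^0.5 ≈ 3.5714
c* = (1 − s)·y* = (1 − 0.25) × 3.5714 ≈ 2.6786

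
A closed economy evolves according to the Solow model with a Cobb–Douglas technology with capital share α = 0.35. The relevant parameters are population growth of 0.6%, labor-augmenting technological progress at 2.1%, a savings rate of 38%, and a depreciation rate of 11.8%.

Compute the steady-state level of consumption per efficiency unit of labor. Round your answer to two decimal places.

In steady state, investment equals break-even investment: s·k^α = (n + g + δ)·k.
Rearranging, k^(1−α) = s / (n + g + δ).
k^0.65 = 0.38 / (0.006 + 0.021 + 0.118) = 0.38 / 0.145 = 2.6207
k* = 2.6207^(1/0.65) ≈ 4.4027
y* = (k*)^α = 4.4027^0.35 ≈ 1.6800
c* = (1 − s)·y* = (1 − 0.38) × 1.6800 ≈ 1.0416

c* = 1.04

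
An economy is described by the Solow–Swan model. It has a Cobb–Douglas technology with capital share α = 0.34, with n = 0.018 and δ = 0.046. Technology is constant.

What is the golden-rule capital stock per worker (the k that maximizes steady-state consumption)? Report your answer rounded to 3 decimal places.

The golden rule sets f'(k) = n + δ, i.e. α·k^(α−1) = n + δ.
So k^(1−α) = α / (n + δ) = 0.34 / 0.064 = 5.3125.
k_gold = 5.3125^(1/0.66) ≈ 12.5585

k_gold ≈ 12.559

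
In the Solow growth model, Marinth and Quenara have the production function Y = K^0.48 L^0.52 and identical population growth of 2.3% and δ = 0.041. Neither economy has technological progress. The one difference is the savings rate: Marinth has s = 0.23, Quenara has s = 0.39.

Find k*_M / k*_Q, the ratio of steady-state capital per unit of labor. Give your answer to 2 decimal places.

k*_M / k*_Q ≈ 0.36

Steady-state k* = [s/(n + δ)]^(1/(1−α)), so the ratio is [ (s_M/(n + δ)_M) / (s_Q/(n + δ)_Q) ]^1.9231.
s_M/(n + δ)_M = 0.23/0.064 = 3.5938; s_Q/(n + δ)_Q = 0.39/0.064 = 6.0938.
Ratio = (3.5938/6.0938)^1.9231 = 0.5897^1.9231 ≈ 0.3622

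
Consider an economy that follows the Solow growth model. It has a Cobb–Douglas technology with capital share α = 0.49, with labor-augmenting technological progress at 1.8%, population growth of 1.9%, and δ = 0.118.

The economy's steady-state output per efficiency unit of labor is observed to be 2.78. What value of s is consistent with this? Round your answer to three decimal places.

s ≈ 0.449

Steady state requires s·f(k) = (n + g + δ)·k, i.e. s·k^α = (n + g + δ)·k.
Since y* = [s/(n + g + δ)]^(α/(1−α)), we have s/(n + g + δ) = (y*)^((1−α)/α) = 2.78^1.0408 = 2.8984.
Therefore s = 2.8984 × (n + g + δ) = 2.8984 × 0.155 = 0.4493.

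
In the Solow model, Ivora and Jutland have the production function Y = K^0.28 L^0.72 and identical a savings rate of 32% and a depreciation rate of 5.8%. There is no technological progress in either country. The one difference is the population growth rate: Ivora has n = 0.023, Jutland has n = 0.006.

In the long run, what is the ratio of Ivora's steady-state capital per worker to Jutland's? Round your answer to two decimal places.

k*_I / k*_J ≈ 0.72

Steady-state k* = [s/(n + δ)]^(1/(1−α)), so the ratio is [ (s_I/(n + δ)_I) / (s_J/(n + δ)_J) ]^1.3889.
s_I/(n + δ)_I = 0.32/0.081 = 3.9506; s_J/(n + δ)_J = 0.32/0.064 = 5.0000.
Ratio = (3.9506/5.0000)^1.3889 = 0.7901^1.3889 ≈ 0.7209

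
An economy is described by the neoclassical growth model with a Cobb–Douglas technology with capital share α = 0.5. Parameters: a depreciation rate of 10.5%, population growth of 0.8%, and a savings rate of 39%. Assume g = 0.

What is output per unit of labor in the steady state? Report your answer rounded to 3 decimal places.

Steady state requires s·f(k) = (n + δ)·k, i.e. s·k^α = (n + δ)·k.
Dividing both sides by k: k^(1−α) = s / (n + δ).
k^0.5 = 0.39 / (0.008 + 0.105) = 0.39 / 0.113 = 3.4513
k* = 3.4513^(1/0.5) ≈ 11.9115
y* = (k*)^α = 11.9115^0.5 ≈ 3.4513

y* ≈ 3.451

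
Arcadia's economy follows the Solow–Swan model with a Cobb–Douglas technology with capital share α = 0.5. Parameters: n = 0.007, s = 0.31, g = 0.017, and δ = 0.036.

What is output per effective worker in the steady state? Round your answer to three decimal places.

Steady state requires s·f(k) = (n + g + δ)·k, i.e. s·k^α = (n + g + δ)·k.
Dividing both sides by k: k^(1−α) = s / (n + g + δ).
k^0.5 = 0.31 / (0.007 + 0.017 + 0.036) = 0.31 / 0.060 = 5.1667
k* = 5.1667^(1/0.5) ≈ 26.6948
y* = (k*)^α = 26.6948^0.5 ≈ 5.1667

y* = 5.167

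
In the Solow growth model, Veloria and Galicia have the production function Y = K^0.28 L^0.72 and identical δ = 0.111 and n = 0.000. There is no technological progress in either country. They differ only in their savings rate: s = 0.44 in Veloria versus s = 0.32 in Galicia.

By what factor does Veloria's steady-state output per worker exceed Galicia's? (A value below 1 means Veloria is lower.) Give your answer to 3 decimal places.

Steady-state y* = [s/(n + δ)]^(α/(1−α)), so the ratio is [ (s_V/(n + δ)_V) / (s_G/(n + δ)_G) ]^0.3889.
s_V/(n + δ)_V = 0.44/0.111 = 3.9640; s_G/(n + δ)_G = 0.32/0.111 = 2.8829.
Ratio = (3.9640/2.8829)^0.3889 = 1.3750^0.3889 ≈ 1.1318

ratio ≈ 1.132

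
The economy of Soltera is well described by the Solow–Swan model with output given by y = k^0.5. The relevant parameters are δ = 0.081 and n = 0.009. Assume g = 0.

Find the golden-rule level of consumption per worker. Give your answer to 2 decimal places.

At the golden rule, f'(k) = n + δ, so α·k^(α−1) = n + δ and k_gold = (α/(n + δ))^(1/(1−α)).
k_gold = (0.5/0.090)^(1/0.5) = 5.5556^2 ≈ 30.8647
c_gold = f(k_gold) − (n + δ)·k_gold = 5.5556 − 0.090×30.8647 ≈ 2.7778

c_gold ≈ 2.78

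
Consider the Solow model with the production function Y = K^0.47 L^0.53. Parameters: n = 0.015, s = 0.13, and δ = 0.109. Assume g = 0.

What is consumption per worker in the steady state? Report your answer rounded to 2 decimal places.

c* = 0.91

Steady state requires s·f(k) = (n + δ)·k, i.e. s·k^α = (n + δ)·k.
Dividing both sides by k: k^(1−α) = s / (n + δ).
k^0.53 = 0.13 / (0.015 + 0.109) = 0.13 / 0.124 = 1.0484
k* = 1.0484^(1/0.53) ≈ 1.0933
y* = (k*)^α = 1.0933^0.47 ≈ 1.0428
c* = (1 − s)·y* = (1 − 0.13) × 1.0428 ≈ 0.9072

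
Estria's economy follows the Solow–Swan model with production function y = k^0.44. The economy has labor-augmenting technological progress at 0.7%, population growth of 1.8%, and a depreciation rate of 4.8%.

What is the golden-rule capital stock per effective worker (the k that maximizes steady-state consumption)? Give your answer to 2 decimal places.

k_gold ≈ 24.72

The golden rule sets f'(k) = n + g + δ, i.e. α·k^(α−1) = n + g + δ.
So k^(1−α) = α / (n + g + δ) = 0.44 / 0.073 = 6.0274.
k_gold = 6.0274^(1/0.56) ≈ 24.7223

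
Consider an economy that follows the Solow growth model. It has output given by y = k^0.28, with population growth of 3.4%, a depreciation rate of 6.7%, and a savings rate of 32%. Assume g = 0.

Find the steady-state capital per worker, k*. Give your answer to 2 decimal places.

In steady state, investment equals break-even investment: s·k^α = (n + δ)·k.
Rearranging, k^(1−α) = s / (n + δ).
k^0.72 = 0.32 / (0.034 + 0.067) = 0.32 / 0.101 = 3.1683
k* = 3.1683^(1/0.72) ≈ 4.9613

k* = 4.96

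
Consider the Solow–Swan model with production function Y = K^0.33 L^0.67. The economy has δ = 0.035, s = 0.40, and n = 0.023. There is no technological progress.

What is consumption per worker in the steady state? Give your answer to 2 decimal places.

c* = 1.55

In steady state, investment equals break-even investment: s·k^α = (n + δ)·k.
Rearranging, k^(1−α) = s / (n + δ).
k^0.67 = 0.40 / (0.023 + 0.035) = 0.40 / 0.058 = 6.8966
k* = 6.8966^(1/0.67) ≈ 17.8523
y* = (k*)^α = 17.8523^0.33 ≈ 2.5886
c* = (1 − s)·y* = (1 − 0.40) × 2.5886 ≈ 1.5532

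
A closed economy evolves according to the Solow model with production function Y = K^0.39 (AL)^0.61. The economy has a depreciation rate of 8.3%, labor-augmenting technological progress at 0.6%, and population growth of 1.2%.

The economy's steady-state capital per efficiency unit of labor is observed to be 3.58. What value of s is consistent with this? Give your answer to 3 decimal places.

In steady state, investment equals break-even investment: s·k^α = (n + g + δ)·k.
So s / (n + g + δ) = (k*)^(1−α) = 3.58^0.61 = 2.1771.
Therefore s = 2.1771 × (n + g + δ) = 2.1771 × 0.101 = 0.2199.

s ≈ 0.220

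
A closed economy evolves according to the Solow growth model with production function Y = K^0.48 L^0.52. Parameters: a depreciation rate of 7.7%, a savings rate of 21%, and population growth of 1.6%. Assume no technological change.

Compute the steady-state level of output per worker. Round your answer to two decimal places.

Steady state requires s·f(k) = (n + δ)·k, i.e. s·k^α = (n + δ)·k.
Dividing both sides by k: k^(1−α) = s / (n + δ).
k^0.52 = 0.21 / (0.016 + 0.077) = 0.21 / 0.093 = 2.2581
k* = 2.2581^(1/0.52) ≈ 4.7893
y* = (k*)^α = 4.7893^0.48 ≈ 2.1210

y* ≈ 2.12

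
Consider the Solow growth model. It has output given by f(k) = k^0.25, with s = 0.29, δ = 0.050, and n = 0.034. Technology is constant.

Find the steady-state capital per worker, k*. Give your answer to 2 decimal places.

Steady state requires s·f(k) = (n + δ)·k, i.e. s·k^α = (n + δ)·k.
Rearranging, k^(1−α) = s / (n + δ).
k^0.75 = 0.29 / (0.034 + 0.050) = 0.29 / 0.084 = 3.4524
k* = 3.4524^(1/0.75) ≈ 5.2179

k* = 5.22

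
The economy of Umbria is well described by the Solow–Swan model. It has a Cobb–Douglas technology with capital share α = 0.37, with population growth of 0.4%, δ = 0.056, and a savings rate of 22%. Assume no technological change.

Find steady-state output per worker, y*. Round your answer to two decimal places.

At the steady state, Δk = 0, so s·k^α = (n + δ)·k.
Rearranging, k^(1−α) = s / (n + δ).
k^0.63 = 0.22 / (0.004 + 0.056) = 0.22 / 0.060 = 3.6667
k* = 3.6667^(1/0.63) ≈ 7.8646
y* = (k*)^α = 7.8646^0.37 ≈ 2.1449

y* ≈ 2.14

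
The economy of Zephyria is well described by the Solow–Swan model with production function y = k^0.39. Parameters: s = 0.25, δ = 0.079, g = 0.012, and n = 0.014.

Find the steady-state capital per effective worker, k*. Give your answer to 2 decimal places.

Steady state requires s·f(k) = (n + g + δ)·k, i.e. s·k^α = (n + g + δ)·k.
Rearranging, k^(1−α) = s / (n + g + δ).
k^0.61 = 0.25 / (0.014 + 0.012 + 0.079) = 0.25 / 0.105 = 2.3810
k* = 2.3810^(1/0.61) ≈ 4.1461

k* = 4.15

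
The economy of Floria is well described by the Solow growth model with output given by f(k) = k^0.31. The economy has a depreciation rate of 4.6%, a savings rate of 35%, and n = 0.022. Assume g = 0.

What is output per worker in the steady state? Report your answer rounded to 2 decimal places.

In steady state, investment equals break-even investment: s·k^α = (n + δ)·k.
Rearranging, k^(1−α) = s / (n + δ).
k^0.69 = 0.35 / (0.022 + 0.046) = 0.35 / 0.068 = 5.1471
k* = 5.1471^(1/0.69) ≈ 10.7461
y* = (k*)^α = 10.7461^0.31 ≈ 2.0878

y* ≈ 2.09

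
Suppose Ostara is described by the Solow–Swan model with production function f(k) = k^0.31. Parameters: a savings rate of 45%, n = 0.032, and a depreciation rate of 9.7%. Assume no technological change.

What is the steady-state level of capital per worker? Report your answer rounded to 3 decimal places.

k* = 6.115

Steady state requires s·f(k) = (n + δ)·k, i.e. s·k^α = (n + δ)·k.
Rearranging, k^(1−α) = s / (n + δ).
k^0.69 = 0.45 / (0.032 + 0.097) = 0.45 / 0.129 = 3.4884
k* = 3.4884^(1/0.69) ≈ 6.1153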